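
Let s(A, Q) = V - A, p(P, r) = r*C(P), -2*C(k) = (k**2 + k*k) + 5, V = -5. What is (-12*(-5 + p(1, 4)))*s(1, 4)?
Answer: -1368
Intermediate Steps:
C(k) = -5/2 - k**2 (C(k) = -((k**2 + k*k) + 5)/2 = -((k**2 + k**2) + 5)/2 = -(2*k**2 + 5)/2 = -(5 + 2*k**2)/2 = -5/2 - k**2)
p(P, r) = r*(-5/2 - P**2)
s(A, Q) = -5 - A
(-12*(-5 + p(1, 4)))*s(1, 4) = (-12*(-5 - 1/2*4*(5 + 2*1**2)))*(-5 - 1*1) = (-12*(-5 - 1/2*4*(5 + 2*1)))*(-5 - 1) = -12*(-5 - 1/2*4*(5 + 2))*(-6) = -12*(-5 - 1/2*4*7)*(-6) = -12*(-5 - 14)*(-6) = -12*(-19)*(-6) = 228*(-6) = -1368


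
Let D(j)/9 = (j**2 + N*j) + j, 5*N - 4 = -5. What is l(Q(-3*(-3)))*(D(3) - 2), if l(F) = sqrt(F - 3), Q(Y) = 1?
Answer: 503*I*sqrt(2)/5 ≈ 142.27*I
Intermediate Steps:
N = -1/5 (N = 4/5 + (1/5)*(-5) = 4/5 - 1 = -1/5 ≈ -0.20000)
D(j) = 9*j**2 + 36*j/5 (D(j) = 9*((j**2 - j/5) + j) = 9*(j**2 + 4*j/5) = 9*j**2 + 36*j/5)
l(F) = sqrt(-3 + F)
l(Q(-3*(-3)))*(D(3) - 2) = sqrt(-3 + 1)*((9/5)*3*(4 + 5*3) - 2) = sqrt(-2)*((9/5)*3*(4 + 15) - 2) = (I*sqrt(2))*((9/5)*3*19 - 2) = (I*sqrt(2))*(513/5 - 2) = (I*sqrt(2))*(503/5) = 503*I*sqrt(2)/5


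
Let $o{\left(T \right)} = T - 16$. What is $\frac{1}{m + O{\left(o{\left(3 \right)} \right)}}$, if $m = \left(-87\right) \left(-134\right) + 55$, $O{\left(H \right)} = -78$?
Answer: $\frac{1}{11635} \approx 8.5948 \cdot 10^{-5}$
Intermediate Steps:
$o{\left(T \right)} = -16 + T$
$m = 11713$ ($m = 11658 + 55 = 11713$)
$\frac{1}{m + O{\left(o{\left(3 \right)} \right)}} = \frac{1}{11713 - 78} = \frac{1}{11635}$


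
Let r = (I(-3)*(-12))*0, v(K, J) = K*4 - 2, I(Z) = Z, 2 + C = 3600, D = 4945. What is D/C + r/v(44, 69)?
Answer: 4945/3598 ≈ 1.3744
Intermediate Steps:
C = 3598 (C = -2 + 3600 = 3598)
v(K, J) = -2 + 4*K (v(K, J) = 4*K - 2 = -2 + 4*K)
r = 0 (r = -3*(-12)*0 = 36*0 = 0)
D/C + r/v(44, 69) = 4945/3598 + 0/(-2 + 4*44) = 4945*(1/3598) + 0/(-2 + 176) = 4945/3598 + 0/174 = 4945/3598 + 0*(1/174) = 4945/3598 + 0 = 4945/3598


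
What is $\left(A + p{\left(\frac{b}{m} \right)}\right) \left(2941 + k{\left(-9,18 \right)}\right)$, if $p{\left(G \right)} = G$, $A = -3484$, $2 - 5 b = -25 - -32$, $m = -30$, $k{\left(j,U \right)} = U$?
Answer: $- \frac{309271721}{30} \approx -1.0309 \cdot 10^{7}$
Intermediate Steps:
$b = -1$ ($b = \frac{2}{5} - \frac{-25 - -32}{5} = \frac{2}{5} - \frac{-25 + 32}{5} = \frac{2}{5} - \frac{7}{5} = -1$)
$\left(A + p{\left(\frac{b}{m} \right)}\right) \left(2941 + k{\left(-9,18 \right)}\right) = \left(-3484 - \frac{1}{-30}\right) \left(2941 + 18\right) = \left(-3484 - - \frac{1}{30}\right) 2959 = \left(-3484 + \frac{1}{30}\right) 2959 = \left(- \frac{104519}{30}\right) 2959 = - \frac{309271721}{30}$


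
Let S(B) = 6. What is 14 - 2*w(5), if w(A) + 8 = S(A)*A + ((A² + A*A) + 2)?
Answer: -134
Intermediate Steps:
w(A) = -6 + 2*A² + 6*A (w(A) = -8 + (6*A + ((A² + A*A) + 2)) = -8 + (6*A + ((A² + A²) + 2)) = -8 + (6*A + (2*A² + 2)) = -8 + (6*A + (2 + 2*A²)) = -8 + (2 + 2*A² + 6*A) = -6 + 2*A² + 6*A)
14 - 2*w(5) = 14 - 2*(-6 + 2*5² + 6*5) = 14 - 2*(-6 + 2*25 + 30) = 14 - 2*(-6 + 50 + 30) = 14 - 2*74 = 14 - 148 = -134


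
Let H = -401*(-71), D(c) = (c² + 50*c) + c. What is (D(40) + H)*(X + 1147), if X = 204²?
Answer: 1373162693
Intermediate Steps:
X = 41616
D(c) = c² + 51*c
H = 28471
(D(40) + H)*(X + 1147) = (40*(51 + 40) + 28471)*(41616 + 1147) = (40*91 + 28471)*42763 = (3640 + 28471)*42763 = 32111*42763 = 1373162693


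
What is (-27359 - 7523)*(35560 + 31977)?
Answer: -2355825634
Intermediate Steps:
(-27359 - 7523)*(35560 + 31977) = -34882*67537 = -2355825634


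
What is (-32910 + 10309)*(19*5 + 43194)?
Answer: -978374689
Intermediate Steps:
(-32910 + 10309)*(19*5 + 43194) = -22601*(95 + 43194) = -22601*43289 = -978374689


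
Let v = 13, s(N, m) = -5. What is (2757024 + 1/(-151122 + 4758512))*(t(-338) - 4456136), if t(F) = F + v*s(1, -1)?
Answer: -56610010248711783579/4607390 ≈ -1.2287e+13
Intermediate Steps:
t(F) = -65 + F (t(F) = F + 13*(-5) = F - 65 = -65 + F)
(2757024 + 1/(-151122 + 4758512))*(t(-338) - 4456136) = (2757024 + 1/(-151122 + 4758512))*((-65 - 338) - 4456136) = (2757024 + 1/4607390)*(-403 - 4456136) = (2757024 + 1/4607390)*(-4456539) = (12702684807361/4607390)*(-4456539) = -56610010248711783579/4607390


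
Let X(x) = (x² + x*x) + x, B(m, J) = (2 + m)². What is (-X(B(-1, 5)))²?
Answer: 9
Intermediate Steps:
X(x) = x + 2*x² (X(x) = (x² + x²) + x = 2*x² + x = x + 2*x²)
(-X(B(-1, 5)))² = (-(2 - 1)²*(1 + 2*(2 - 1)²))² = (-1²*(1 + 2*1²))² = (-(1 + 2*1))² = (-(1 + 2))² = (-3)² = 9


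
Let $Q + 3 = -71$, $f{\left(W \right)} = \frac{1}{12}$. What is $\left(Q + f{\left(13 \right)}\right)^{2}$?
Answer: $\frac{786769}{144} \approx 5463.7$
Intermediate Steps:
$f{\left(W \right)} = \frac{1}{12}$
$Q = -74$ ($Q = -3 - 71 = -74$)
$\left(Q + f{\left(13 \right)}\right)^{2} = \left(-74 + \frac{1}{12}\right)^{2} = \left(- \frac{887}{12}\right)^{2} = \frac{786769}{144}$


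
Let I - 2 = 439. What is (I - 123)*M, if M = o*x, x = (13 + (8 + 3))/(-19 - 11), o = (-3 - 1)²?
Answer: -20352/5 ≈ -4070.4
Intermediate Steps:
o = 16 (o = (-4)² = 16)
x = -⅘ (x = (13 + 11)/(-30) = 24*(-1/30) = -⅘ ≈ -0.80000)
I = 441 (I = 2 + 439 = 441)
M = -64/5 (M = 16*(-⅘) = -64/5 ≈ -12.800)
(I - 123)*M = (441 - 123)*(-64/5) = 318*(-64/5) = -20352/5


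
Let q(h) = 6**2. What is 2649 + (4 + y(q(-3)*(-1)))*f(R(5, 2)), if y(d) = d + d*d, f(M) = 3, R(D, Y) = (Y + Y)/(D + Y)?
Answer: 6441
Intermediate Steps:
R(D, Y) = 2*Y/(D + Y) (R(D, Y) = (2*Y)/(D + Y) = 2*Y/(D + Y))
q(h) = 36
y(d) = d + d**2
2649 + (4 + y(q(-3)*(-1)))*f(R(5, 2)) = 2649 + (4 + (36*(-1))*(1 + 36*(-1)))*3 = 2649 + (4 - 36*(1 - 36))*3 = 2649 + (4 - 36*(-35))*3 = 2649 + (4 + 1260)*3 = 2649 + 1264*3 = 2649 + 3792 = 6441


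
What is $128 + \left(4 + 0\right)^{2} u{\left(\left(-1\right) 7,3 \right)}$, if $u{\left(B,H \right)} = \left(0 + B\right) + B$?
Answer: $-96$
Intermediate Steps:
$u{\left(B,H \right)} = 2 B$ ($u{\left(B,H \right)} = B + B = 2 B$)
$128 + \left(4 + 0\right)^{2} u{\left(\left(-1\right) 7,3 \right)} = 128 + \left(4 + 0\right)^{2} \cdot 2 \left(\left(-1\right) 7\right) = 128 + 4^{2} \cdot 2 \left(-7\right) = 128 + 16 \left(-14\right) = 128 - 224 = -96$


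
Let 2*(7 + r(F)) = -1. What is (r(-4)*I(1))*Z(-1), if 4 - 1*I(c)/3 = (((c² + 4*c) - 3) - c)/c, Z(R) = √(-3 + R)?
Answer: -135*I ≈ -135.0*I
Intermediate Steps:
r(F) = -15/2 (r(F) = -7 + (½)*(-1) = -7 - ½ = -15/2)
I(c) = 12 - 3*(-3 + c² + 3*c)/c (I(c) = 12 - 3*(((c² + 4*c) - 3) - c)/c = 12 - 3*((-3 + c² + 4*c) - c)/c = 12 - 3*(-3 + c² + 3*c)/c)
(r(-4)*I(1))*Z(-1) = (-15*(3 - 3*1 + 9/1)/2)*√(-3 - 1) = (-15*(3 - 3 + 9*1)/2)*√(-4) = (-15*(3 - 3 + 9)/2)*(2*I) = (-15/2*9)*(2*I) = -135*I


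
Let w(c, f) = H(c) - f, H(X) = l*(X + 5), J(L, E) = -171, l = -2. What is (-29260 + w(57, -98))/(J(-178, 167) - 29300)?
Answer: 29286/29471 ≈ 0.99372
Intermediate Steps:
H(X) = -10 - 2*X (H(X) = -2*(X + 5) = -2*(5 + X) = -10 - 2*X)
w(c, f) = -10 - f - 2*c (w(c, f) = (-10 - 2*c) - f = -10 - f - 2*c)
(-29260 + w(57, -98))/(J(-178, 167) - 29300) = (-29260 + (-10 - 1*(-98) - 2*57))/(-171 - 29300) = (-29260 + (-10 + 98 - 114))/(-29471) = (-29260 - 26)*(-1/29471) = -29286*(-1/29471) = 29286/29471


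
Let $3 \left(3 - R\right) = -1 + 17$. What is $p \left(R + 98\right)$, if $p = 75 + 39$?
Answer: $10906$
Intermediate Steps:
$R = - \frac{7}{3}$ ($R = 3 - \frac{-1 + 17}{3} = 3 - \frac{16}{3} = - \frac{7}{3} \approx -2.3333$)
$p = 114$
$p \left(R + 98\right) = 114 \left(- \frac{7}{3} + 98\right) = 114 \cdot \frac{287}{3} = 10906$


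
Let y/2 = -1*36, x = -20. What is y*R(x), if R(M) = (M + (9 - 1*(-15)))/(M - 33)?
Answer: 288/53 ≈ 5.4340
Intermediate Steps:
R(M) = (24 + M)/(-33 + M) (R(M) = (M + (9 + 15))/(-33 + M) = (M + 24)/(-33 + M) = (24 + M)/(-33 + M))
y = -72 (y = 2*(-1*36) = 2*(-36) = -72)
y*R(x) = -72*(24 - 20)/(-33 - 20) = -72*4/(-53) = -(-72)*4/53 = -72*(-4/53) = 288/53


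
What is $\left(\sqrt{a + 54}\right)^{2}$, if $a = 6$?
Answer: $60$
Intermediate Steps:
$\left(\sqrt{a + 54}\right)^{2} = \left(\sqrt{6 + 54}\right)^{2} = \left(\sqrt{60}\right)^{2} = \left(2 \sqrt{15}\right)^{2} = 60$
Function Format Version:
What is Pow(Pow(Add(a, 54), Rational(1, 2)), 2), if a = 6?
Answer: 60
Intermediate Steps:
Pow(Pow(Add(a, 54), Rational(1, 2)), 2) = Pow(Pow(Add(6, 54), Rational(1, 2)), 2) = Pow(Pow(60, Rational(1, 2)), 2) = Pow(Mul(2, Pow(15, Rational(1, 2))), 2) = 60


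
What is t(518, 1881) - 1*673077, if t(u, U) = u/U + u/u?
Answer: -1266055438/1881 ≈ -6.7308e+5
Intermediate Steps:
t(u, U) = 1 + u/U (t(u, U) = u/U + 1 = 1 + u/U)
t(518, 1881) - 1*673077 = (1881 + 518)/1881 - 1*673077 = (1/1881)*2399 - 673077 = 2399/1881 - 673077 = -1266055438/1881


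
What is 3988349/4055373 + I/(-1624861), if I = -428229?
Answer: 1173877295558/941345346879 ≈ 1.2470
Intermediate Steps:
3988349/4055373 + I/(-1624861) = 3988349/4055373 - 428229/(-1624861) = 3988349*(1/4055373) - 428229*(-1/1624861) = 3988349/4055373 + 428229/1624861 = 1173877295558/941345346879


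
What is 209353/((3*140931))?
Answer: 209353/422793 ≈ 0.49517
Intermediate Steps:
209353/((3*140931)) = 209353/422793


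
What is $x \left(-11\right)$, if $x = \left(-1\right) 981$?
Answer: $10791$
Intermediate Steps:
$x = -981$
$x \left(-11\right) = \left(-981\right) \left(-11\right) = 10791$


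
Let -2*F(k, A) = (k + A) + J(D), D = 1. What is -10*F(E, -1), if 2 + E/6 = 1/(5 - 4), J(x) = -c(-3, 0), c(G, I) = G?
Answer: -20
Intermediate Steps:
J(x) = 3 (J(x) = -1*(-3) = 3)
E = -6 (E = -12 + 6/(5 - 4) = -12 + 6/1 = -12 + 6*1 = -12 + 6 = -6)
F(k, A) = -3/2 - A/2 - k/2 (F(k, A) = -((k + A) + 3)/2 = -((A + k) + 3)/2 = -(3 + A + k)/2 = -3/2 - A/2 - k/2)
-10*F(E, -1) = -10*(-3/2 - ½*(-1) - ½*(-6)) = -10*(-3/2 + ½ + 3) = -10*2 = -20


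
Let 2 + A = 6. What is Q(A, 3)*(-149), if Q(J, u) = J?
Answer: -596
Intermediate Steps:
A = 4 (A = -2 + 6 = 4)
Q(A, 3)*(-149) = 4*(-149) = -596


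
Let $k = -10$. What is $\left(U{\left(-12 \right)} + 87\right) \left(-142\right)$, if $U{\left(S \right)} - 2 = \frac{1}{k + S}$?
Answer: $- \frac{138947}{11} \approx -12632.0$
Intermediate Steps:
$U{\left(S \right)} = 2 + \frac{1}{-10 + S}$
$\left(U{\left(-12 \right)} + 87\right) \left(-142\right) = \left(\frac{-19 + 2 \left(-12\right)}{-10 - 12} + 87\right) \left(-142\right) = \left(\frac{-19 - 24}{-22} + 87\right) \left(-142\right) = \left(\left(- \frac{1}{22}\right) \left(-43\right) + 87\right) \left(-142\right) = \left(\frac{43}{22} + 87\right) \left(-142\right) = \frac{1957}{22} \left(-142\right) = - \frac{138947}{11}$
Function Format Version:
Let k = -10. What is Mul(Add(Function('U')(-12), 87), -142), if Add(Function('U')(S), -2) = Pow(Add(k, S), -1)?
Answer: Rational(-138947, 11) ≈ -12632.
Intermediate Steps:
Function('U')(S) = Add(2, Pow(Add(-10, S), -1))
Mul(Add(Function('U')(-12), 87), -142) = Mul(Add(Mul(Pow(Add(-10, -12), -1), Add(-19, Mul(2, -12))), 87), -142) = Mul(Add(Mul(Pow(-22, -1), Add(-19, -24)), 87), -142) = Mul(Add(Mul(Rational(-1, 22), -43), 87), -142) = Mul(Add(Rational(43, 22), 87), -142) = Mul(Rational(1957, 22), -142) = Rational(-138947, 11)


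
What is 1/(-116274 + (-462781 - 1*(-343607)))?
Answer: -1/235448 ≈ -4.2472e-6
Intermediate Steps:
1/(-116274 + (-462781 - 1*(-343607))) = 1/(-116274 + (-462781 + 343607)) = 1/(-116274 - 119174) = 1/(-235448) = -1/235448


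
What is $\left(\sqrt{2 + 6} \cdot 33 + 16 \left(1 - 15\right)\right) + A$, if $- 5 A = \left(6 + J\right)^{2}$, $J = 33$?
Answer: $- \frac{2641}{5} + 66 \sqrt{2} \approx -434.86$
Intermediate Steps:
$A = - \frac{1521}{5}$ ($A = - \frac{\left(6 + 33\right)^{2}}{5} = - \frac{39^{2}}{5} = \left(- \frac{1}{5}\right) 1521 = - \frac{1521}{5} \approx -304.2$)
$\left(\sqrt{2 + 6} \cdot 33 + 16 \left(1 - 15\right)\right) + A = \left(\sqrt{2 + 6} \cdot 33 + 16 \left(1 - 15\right)\right) - \frac{1521}{5} = \left(\sqrt{8} \cdot 33 + 16 \left(-14\right)\right) - \frac{1521}{5} = \left(2 \sqrt{2} \cdot 33 - 224\right) - \frac{1521}{5} = \left(66 \sqrt{2} - 224\right) - \frac{1521}{5} = \left(-224 + 66 \sqrt{2}\right) - \frac{1521}{5} = - \frac{2641}{5} + 66 \sqrt{2}$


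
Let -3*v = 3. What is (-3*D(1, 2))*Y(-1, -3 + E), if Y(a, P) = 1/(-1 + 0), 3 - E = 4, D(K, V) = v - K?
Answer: -6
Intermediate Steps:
v = -1 (v = -⅓*3 = -1)
D(K, V) = -1 - K
E = -1 (E = 3 - 1*4 = 3 - 4 = -1)
Y(a, P) = -1 (Y(a, P) = 1/(-1) = -1)
(-3*D(1, 2))*Y(-1, -3 + E) = -3*(-1 - 1*1)*(-1) = -3*(-1 - 1)*(-1) = -3*(-2)*(-1) = 6*(-1) = -6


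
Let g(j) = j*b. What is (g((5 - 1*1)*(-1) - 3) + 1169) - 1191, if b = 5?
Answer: -57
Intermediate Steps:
g(j) = 5*j (g(j) = j*5 = 5*j)
(g((5 - 1*1)*(-1) - 3) + 1169) - 1191 = (5*((5 - 1*1)*(-1) - 3) + 1169) - 1191 = (5*((5 - 1)*(-1) - 3) + 1169) - 1191 = (5*(4*(-1) - 3) + 1169) - 1191 = (5*(-4 - 3) + 1169) - 1191 = (5*(-7) + 1169) - 1191 = (-35 + 1169) - 1191 = 1134 - 1191 = -57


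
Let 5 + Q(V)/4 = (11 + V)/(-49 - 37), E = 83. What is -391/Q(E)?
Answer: 16813/1048 ≈ 16.043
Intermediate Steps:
Q(V) = -882/43 - 2*V/43 (Q(V) = -20 + 4*((11 + V)/(-49 - 37)) = -20 + 4*((11 + V)/(-86)) = -20 + 4*((11 + V)*(-1/86)) = -20 + 4*(-11/86 - V/86) = -20 + (-22/43 - 2*V/43) = -882/43 - 2*V/43)
-391/Q(E) = -391/(-882/43 - 2/43*83) = -391/(-882/43 - 166/43) = -391/(-1048/43) = -391*(-43/1048) = 16813/1048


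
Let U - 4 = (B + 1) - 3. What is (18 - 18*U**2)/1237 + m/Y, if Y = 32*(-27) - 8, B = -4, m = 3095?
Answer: -3875603/1078664 ≈ -3.5930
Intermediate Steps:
U = -2 (U = 4 + ((-4 + 1) - 3) = 4 + (-3 - 3) = 4 - 6 = -2)
Y = -872 (Y = -864 - 8 = -872)
(18 - 18*U**2)/1237 + m/Y = (18 - 18*(-2)**2)/1237 + 3095/(-872) = (18 - 18*4)*(1/1237) + 3095*(-1/872) = (18 - 72)*(1/1237) - 3095/872 = -54*1/1237 - 3095/872 = -54/1237 - 3095/872 = -3875603/1078664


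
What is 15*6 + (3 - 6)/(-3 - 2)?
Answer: 453/5 ≈ 90.600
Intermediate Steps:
15*6 + (3 - 6)/(-3 - 2) = 90 - 3/(-5) = 90 - 3*(-1/5) = 90 + 3/5 = 453/5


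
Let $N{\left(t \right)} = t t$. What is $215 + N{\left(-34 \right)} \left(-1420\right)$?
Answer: $-1641305$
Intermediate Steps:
$N{\left(t \right)} = t^{2}$
$215 + N{\left(-34 \right)} \left(-1420\right) = 215 + \left(-34\right)^{2} \left(-1420\right) = 215 + 1156 \left(-1420\right) = 215 - 1641520 = -1641305$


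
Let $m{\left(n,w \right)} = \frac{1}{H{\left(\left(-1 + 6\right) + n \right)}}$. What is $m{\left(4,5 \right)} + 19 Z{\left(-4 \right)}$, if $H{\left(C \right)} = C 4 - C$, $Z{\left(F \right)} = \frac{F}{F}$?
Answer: $\frac{514}{27} \approx 19.037$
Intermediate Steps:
$Z{\left(F \right)} = 1$
$H{\left(C \right)} = 3 C$ ($H{\left(C \right)} = 4 C - C = 3 C$)
$m{\left(n,w \right)} = \frac{1}{15 + 3 n}$ ($m{\left(n,w \right)} = \frac{1}{3 \left(\left(-1 + 6\right) + n\right)} = \frac{1}{3 \left(5 + n\right)} = \frac{1}{15 + 3 n}$)
$m{\left(4,5 \right)} + 19 Z{\left(-4 \right)} = \frac{1}{3 \left(5 + 4\right)} + 19 \cdot 1 = \frac{1}{3 \cdot 9} + 19 = \frac{1}{3} \cdot \frac{1}{9} + 19 = \frac{1}{27} + 19 = \frac{514}{27}$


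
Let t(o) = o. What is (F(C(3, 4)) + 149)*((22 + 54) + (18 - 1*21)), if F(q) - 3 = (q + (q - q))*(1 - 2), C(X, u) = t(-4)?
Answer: 11388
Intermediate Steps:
C(X, u) = -4
F(q) = 3 - q (F(q) = 3 + (q + (q - q))*(1 - 2) = 3 + (q + 0)*(-1) = 3 + q*(-1) = 3 - q)
(F(C(3, 4)) + 149)*((22 + 54) + (18 - 1*21)) = ((3 - 1*(-4)) + 149)*((22 + 54) + (18 - 1*21)) = ((3 + 4) + 149)*(76 + (18 - 21)) = (7 + 149)*(76 - 3) = 156*73 = 11388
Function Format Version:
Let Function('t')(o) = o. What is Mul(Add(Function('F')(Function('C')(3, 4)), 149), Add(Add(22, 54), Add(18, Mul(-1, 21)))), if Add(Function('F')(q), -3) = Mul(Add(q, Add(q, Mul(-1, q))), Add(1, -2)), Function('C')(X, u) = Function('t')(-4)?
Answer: 11388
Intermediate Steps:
Function('C')(X, u) = -4
Function('F')(q) = Add(3, Mul(-1, q)) (Function('F')(q) = Add(3, Mul(Add(q, Add(q, Mul(-1, q))), Add(1, -2))) = Add(3, Mul(Add(q, 0), -1)) = Add(3, Mul(q, -1)) = Add(3, Mul(-1, q)))
Mul(Add(Function('F')(Function('C')(3, 4)), 149), Add(Add(22, 54), Add(18, Mul(-1, 21)))) = Mul(Add(Add(3, Mul(-1, -4)), 149), Add(Add(22, 54), Add(18, Mul(-1, 21)))) = Mul(Add(Add(3, 4), 149), Add(76, Add(18, -21))) = Mul(Add(7, 149), Add(76, -3)) = Mul(156, 73) = 11388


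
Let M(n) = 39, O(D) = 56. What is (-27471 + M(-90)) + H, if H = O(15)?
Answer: -27376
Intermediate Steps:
H = 56
(-27471 + M(-90)) + H = (-27471 + 39) + 56 = -27432 + 56 = -27376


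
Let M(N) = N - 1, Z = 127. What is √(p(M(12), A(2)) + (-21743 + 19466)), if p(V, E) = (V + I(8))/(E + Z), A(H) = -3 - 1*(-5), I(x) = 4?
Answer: I*√4209958/43 ≈ 47.717*I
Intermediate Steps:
A(H) = 2 (A(H) = -3 + 5 = 2)
M(N) = -1 + N
p(V, E) = (4 + V)/(127 + E) (p(V, E) = (V + 4)/(E + 127) = (4 + V)/(127 + E))
√(p(M(12), A(2)) + (-21743 + 19466)) = √((4 + (-1 + 12))/(127 + 2) + (-21743 + 19466)) = √((4 + 11)/129 - 2277) = √((1/129)*15 - 2277) = √(5/43 - 2277) = √(-97906/43) = I*√4209958/43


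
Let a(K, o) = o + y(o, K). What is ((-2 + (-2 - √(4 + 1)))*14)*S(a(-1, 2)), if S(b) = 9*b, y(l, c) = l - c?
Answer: -2520 - 630*√5 ≈ -3928.7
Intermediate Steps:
a(K, o) = -K + 2*o (a(K, o) = o + (o - K) = -K + 2*o)
((-2 + (-2 - √(4 + 1)))*14)*S(a(-1, 2)) = ((-2 + (-2 - √(4 + 1)))*14)*(9*(-1*(-1) + 2*2)) = ((-2 + (-2 - √5))*14)*(9*(1 + 4)) = ((-4 - √5)*14)*(9*5) = (-56 - 14*√5)*45 = -2520 - 630*√5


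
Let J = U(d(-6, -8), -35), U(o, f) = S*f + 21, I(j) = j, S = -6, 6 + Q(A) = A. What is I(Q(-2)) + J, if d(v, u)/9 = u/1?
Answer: 223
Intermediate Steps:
Q(A) = -6 + A
d(v, u) = 9*u (d(v, u) = 9*(u/1) = 9*(u*1) = 9*u)
U(o, f) = 21 - 6*f (U(o, f) = -6*f + 21 = 21 - 6*f)
J = 231 (J = 21 - 6*(-35) = 21 + 210 = 231)
I(Q(-2)) + J = (-6 - 2) + 231 = -8 + 231 = 223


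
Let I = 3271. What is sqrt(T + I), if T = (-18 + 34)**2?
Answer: sqrt(3527) ≈ 59.389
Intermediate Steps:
T = 256 (T = 16**2 = 256)
sqrt(T + I) = sqrt(256 + 3271) = sqrt(3527)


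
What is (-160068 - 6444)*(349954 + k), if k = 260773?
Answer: -101693374224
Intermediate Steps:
(-160068 - 6444)*(349954 + k) = (-160068 - 6444)*(349954 + 260773) = -166512*610727 = -101693374224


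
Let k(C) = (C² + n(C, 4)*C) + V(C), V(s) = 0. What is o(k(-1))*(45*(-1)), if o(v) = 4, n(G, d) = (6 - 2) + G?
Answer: -180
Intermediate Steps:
n(G, d) = 4 + G
k(C) = C² + C*(4 + C) (k(C) = (C² + (4 + C)*C) + 0 = (C² + C*(4 + C)) + 0 = C² + C*(4 + C))
o(k(-1))*(45*(-1)) = 4*(45*(-1)) = 4*(-45) = -180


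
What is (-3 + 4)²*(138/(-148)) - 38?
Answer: -2881/74 ≈ -38.932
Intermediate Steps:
(-3 + 4)²*(138/(-148)) - 38 = 1²*(138*(-1/148)) - 38 = 1*(-69/74) - 38 = -69/74 - 38 = -2881/74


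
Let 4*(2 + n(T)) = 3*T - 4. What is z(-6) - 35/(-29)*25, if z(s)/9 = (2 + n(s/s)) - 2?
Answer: 1151/116 ≈ 9.9224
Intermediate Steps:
n(T) = -3 + 3*T/4 (n(T) = -2 + (3*T - 4)/4 = -2 + (-4 + 3*T)/4 = -2 + (-1 + 3*T/4) = -3 + 3*T/4)
z(s) = -81/4 (z(s) = 9*((2 + (-3 + 3*(s/s)/4)) - 2) = 9*((2 + (-3 + (¾)*1)) - 2) = 9*((2 + (-3 + ¾)) - 2) = 9*((2 - 9/4) - 2) = 9*(-¼ - 2) = 9*(-9/4) = -81/4)
z(-6) - 35/(-29)*25 = -81/4 - 35/(-29)*25 = -81/4 - 35*(-1/29)*25 = -81/4 + (35/29)*25 = -81/4 + 875/29 = 1151/116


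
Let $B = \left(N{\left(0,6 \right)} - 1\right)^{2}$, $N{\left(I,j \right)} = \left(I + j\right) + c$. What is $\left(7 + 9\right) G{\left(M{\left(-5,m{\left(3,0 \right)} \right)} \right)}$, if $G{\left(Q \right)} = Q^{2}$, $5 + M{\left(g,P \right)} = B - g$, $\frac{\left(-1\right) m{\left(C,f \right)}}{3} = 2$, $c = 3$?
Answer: $65536$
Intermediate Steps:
$m{\left(C,f \right)} = -6$ ($m{\left(C,f \right)} = \left(-3\right) 2 = -6$)
$N{\left(I,j \right)} = 3 + I + j$ ($N{\left(I,j \right)} = \left(I + j\right) + 3 = 3 + I + j$)
$B = 64$ ($B = \left(\left(3 + 0 + 6\right) - 1\right)^{2} = \left(9 - 1\right)^{2} = 8^{2} = 64$)
$M{\left(g,P \right)} = 59 - g$ ($M{\left(g,P \right)} = -5 - \left(-64 + g\right) = 59 - g$)
$\left(7 + 9\right) G{\left(M{\left(-5,m{\left(3,0 \right)} \right)} \right)} = \left(7 + 9\right) \left(59 - -5\right)^{2} = 16 \left(59 + 5\right)^{2} = 16 \cdot 64^{2} = 16 \cdot 4096 = 65536$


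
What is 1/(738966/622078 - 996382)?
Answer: -311039/309913291415 ≈ -1.0036e-6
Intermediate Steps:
1/(738966/622078 - 996382) = 1/(738966*(1/622078) - 996382) = 1/(369483/311039 - 996382) = 1/(-309913291415/311039) = -311039/309913291415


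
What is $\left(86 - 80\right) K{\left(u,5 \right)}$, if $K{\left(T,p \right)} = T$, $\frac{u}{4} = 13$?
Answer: $312$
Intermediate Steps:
$u = 52$ ($u = 4 \cdot 13 = 52$)
$\left(86 - 80\right) K{\left(u,5 \right)} = \left(86 - 80\right) 52 = 6 \cdot 52 = 312$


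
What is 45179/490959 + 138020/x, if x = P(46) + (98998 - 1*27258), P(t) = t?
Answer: 35502690437/17621991387 ≈ 2.0147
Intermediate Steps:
x = 71786 (x = 46 + (98998 - 1*27258) = 46 + (98998 - 27258) = 46 + 71740 = 71786)
45179/490959 + 138020/x = 45179/490959 + 138020/71786 = 45179*(1/490959) + 138020*(1/71786) = 45179/490959 + 69010/35893 = 35502690437/17621991387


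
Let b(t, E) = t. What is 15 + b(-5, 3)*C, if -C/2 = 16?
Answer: 175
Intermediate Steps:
C = -32 (C = -2*16 = -32)
15 + b(-5, 3)*C = 15 - 5*(-32) = 15 + 160 = 175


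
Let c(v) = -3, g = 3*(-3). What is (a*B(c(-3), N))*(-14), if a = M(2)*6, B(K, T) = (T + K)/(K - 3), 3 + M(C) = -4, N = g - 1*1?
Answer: 1274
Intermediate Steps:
g = -9
N = -10 (N = -9 - 1*1 = -9 - 1 = -10)
M(C) = -7 (M(C) = -3 - 4 = -7)
B(K, T) = (K + T)/(-3 + K)
a = -42 (a = -7*6 = -42)
(a*B(c(-3), N))*(-14) = -42*(-3 - 10)/(-3 - 3)*(-14) = -42*(-13)/(-6)*(-14) = -(-7)*(-13)*(-14) = -42*13/6*(-14) = -91*(-14) = 1274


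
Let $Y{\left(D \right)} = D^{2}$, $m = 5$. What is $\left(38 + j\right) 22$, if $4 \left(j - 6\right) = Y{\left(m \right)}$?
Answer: $\frac{2211}{2} \approx 1105.5$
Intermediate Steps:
$j = \frac{49}{4}$ ($j = 6 + \frac{5^{2}}{4} = 6 + \frac{1}{4} \cdot 25 = 6 + \frac{25}{4} = \frac{49}{4} \approx 12.25$)
$\left(38 + j\right) 22 = \left(38 + \frac{49}{4}\right) 22 = \frac{201}{4} \cdot 22 = \frac{2211}{2}$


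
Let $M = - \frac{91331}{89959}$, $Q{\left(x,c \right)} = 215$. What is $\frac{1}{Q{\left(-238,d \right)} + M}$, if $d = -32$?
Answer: $\frac{89959}{19249854} \approx 0.0046732$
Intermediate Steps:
$M = - \frac{91331}{89959}$ ($M = \left(-91331\right) \frac{1}{89959} = - \frac{91331}{89959} \approx -1.0153$)
$\frac{1}{Q{\left(-238,d \right)} + M} = \frac{1}{215 - \frac{91331}{89959}} = \frac{1}{\frac{19249854}{89959}} = \frac{89959}{19249854}$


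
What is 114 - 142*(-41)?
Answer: 5936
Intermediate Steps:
114 - 142*(-41) = 114 + 5822 = 5936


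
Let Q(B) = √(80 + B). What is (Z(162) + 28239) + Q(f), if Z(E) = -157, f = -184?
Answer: 28082 + 2*I*√26 ≈ 28082.0 + 10.198*I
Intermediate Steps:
(Z(162) + 28239) + Q(f) = (-157 + 28239) + √(80 - 184) = 28082 + √(-104) = 28082 + 2*I*√26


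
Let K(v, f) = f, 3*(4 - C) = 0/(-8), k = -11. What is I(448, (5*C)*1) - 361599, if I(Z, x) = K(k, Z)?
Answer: -361151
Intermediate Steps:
C = 4 (C = 4 - 0/(-8) = 4 - 0*(-1)/8 = 4 - 1/3*0 = 4 + 0 = 4)
I(Z, x) = Z
I(448, (5*C)*1) - 361599 = 448 - 361599 = -361151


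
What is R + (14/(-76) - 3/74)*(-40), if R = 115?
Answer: 87165/703 ≈ 123.99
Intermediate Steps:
R + (14/(-76) - 3/74)*(-40) = 115 + (14/(-76) - 3/74)*(-40) = 115 + (14*(-1/76) - 3*1/74)*(-40) = 115 + (-7/38 - 3/74)*(-40) = 115 - 158/703*(-40) = 115 + 6320/703 = 87165/703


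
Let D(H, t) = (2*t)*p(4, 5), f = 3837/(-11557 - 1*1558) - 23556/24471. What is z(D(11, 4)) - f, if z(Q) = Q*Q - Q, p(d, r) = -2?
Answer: 29232580349/106979055 ≈ 273.26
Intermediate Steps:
f = -134277389/106979055 (f = 3837/(-11557 - 1558) - 23556*1/24471 = 3837/(-13115) - 7852/8157 = 3837*(-1/13115) - 7852/8157 = -3837/13115 - 7852/8157 = -134277389/106979055 ≈ -1.2552)
D(H, t) = -4*t (D(H, t) = (2*t)*(-2) = -4*t)
z(Q) = Q**2 - Q
z(D(11, 4)) - f = (-4*4)*(-1 - 4*4) - 1*(-134277389/106979055) = -16*(-1 - 16) + 134277389/106979055 = -16*(-17) + 134277389/106979055 = 272 + 134277389/106979055 = 29232580349/106979055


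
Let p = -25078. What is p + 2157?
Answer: -22921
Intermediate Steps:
p + 2157 = -25078 + 2157 = -22921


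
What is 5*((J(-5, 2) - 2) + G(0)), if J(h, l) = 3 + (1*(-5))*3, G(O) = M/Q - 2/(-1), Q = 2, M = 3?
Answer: -105/2 ≈ -52.500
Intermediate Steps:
G(O) = 7/2 (G(O) = 3/2 - 2/(-1) = 3*(1/2) - 2*(-1) = 3/2 + 2 = 7/2)
J(h, l) = -12 (J(h, l) = 3 - 5*3 = 3 - 15 = -12)
5*((J(-5, 2) - 2) + G(0)) = 5*((-12 - 2) + 7/2) = 5*(-14 + 7/2) = 5*(-21/2) = -105/2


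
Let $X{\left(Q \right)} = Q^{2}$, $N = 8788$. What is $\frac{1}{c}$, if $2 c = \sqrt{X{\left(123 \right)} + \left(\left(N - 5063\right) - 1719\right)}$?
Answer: $\frac{2 \sqrt{17135}}{17135} \approx 0.015279$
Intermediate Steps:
$c = \frac{\sqrt{17135}}{2}$ ($c = \frac{\sqrt{123^{2} + \left(\left(8788 - 5063\right) - 1719\right)}}{2} = \frac{\sqrt{15129 + \left(3725 - 1719\right)}}{2} = \frac{\sqrt{15129 + 2006}}{2} = \frac{\sqrt{17135}}{2} \approx 65.45$)
$\frac{1}{c} = \frac{1}{\frac{1}{2} \sqrt{17135}} = \frac{2 \sqrt{17135}}{17135}$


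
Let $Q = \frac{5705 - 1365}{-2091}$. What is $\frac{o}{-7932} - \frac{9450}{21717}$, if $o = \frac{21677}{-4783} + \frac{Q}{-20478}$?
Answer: $- \frac{851752359345195481}{1959981554160704772} \approx -0.43457$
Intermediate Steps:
$Q = - \frac{4340}{2091}$ ($Q = 4340 \left(- \frac{1}{2091}\right) = - \frac{4340}{2091} \approx -2.0756$)
$o = - \frac{464088749963}{102402829467}$ ($o = \frac{21677}{-4783} - \frac{4340}{2091 \left(-20478\right)} = 21677 \left(- \frac{1}{4783}\right) - - \frac{2170}{21409749} = - \frac{21677}{4783} + \frac{2170}{21409749} = - \frac{464088749963}{102402829467} \approx -4.532$)
$\frac{o}{-7932} - \frac{9450}{21717} = - \frac{464088749963}{102402829467 \left(-7932\right)} - \frac{9450}{21717} = \left(- \frac{464088749963}{102402829467}\right) \left(- \frac{1}{7932}\right) - \frac{1050}{2413} = \frac{464088749963}{812259243332244} - \frac{1050}{2413} = - \frac{851752359345195481}{1959981554160704772}$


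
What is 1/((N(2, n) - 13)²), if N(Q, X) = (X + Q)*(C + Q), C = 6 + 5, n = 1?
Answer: 1/676 ≈ 0.0014793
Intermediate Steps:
C = 11
N(Q, X) = (11 + Q)*(Q + X) (N(Q, X) = (X + Q)*(11 + Q) = (Q + X)*(11 + Q) = (11 + Q)*(Q + X))
1/((N(2, n) - 13)²) = 1/(((2² + 11*2 + 11*1 + 2*1) - 13)²) = 1/(((4 + 22 + 11 + 2) - 13)²) = 1/((39 - 13)²) = 1/(26²) = 1/676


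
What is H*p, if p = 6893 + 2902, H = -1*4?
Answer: -39180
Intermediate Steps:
H = -4
p = 9795
H*p = -4*9795 = -39180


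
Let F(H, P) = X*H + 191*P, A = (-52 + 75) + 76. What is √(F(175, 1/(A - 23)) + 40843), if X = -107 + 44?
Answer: √43060821/38 ≈ 172.69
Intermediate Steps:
X = -63
A = 99 (A = 23 + 76 = 99)
F(H, P) = -63*H + 191*P
√(F(175, 1/(A - 23)) + 40843) = √((-63*175 + 191/(99 - 23)) + 40843) = √((-11025 + 191/76) + 40843) = √(-837709/76 + 40843) = √(2266359/76) = √43060821/38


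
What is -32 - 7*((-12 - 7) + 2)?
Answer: 87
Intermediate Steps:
-32 - 7*((-12 - 7) + 2) = -32 - 7*(-19 + 2) = -32 - 7*(-17) = -32 + 119 = 87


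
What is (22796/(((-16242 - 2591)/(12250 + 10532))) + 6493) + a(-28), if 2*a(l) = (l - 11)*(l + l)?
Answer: -376490167/18833 ≈ -19991.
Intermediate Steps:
a(l) = l*(-11 + l) (a(l) = ((l - 11)*(l + l))/2 = ((-11 + l)*(2*l))/2 = (2*l*(-11 + l))/2 = l*(-11 + l))
(22796/(((-16242 - 2591)/(12250 + 10532))) + 6493) + a(-28) = (22796/(((-16242 - 2591)/(12250 + 10532))) + 6493) - 28*(-11 - 28) = (22796/((-18833/22782)) + 6493) - 28*(-39) = (22796/((-18833*1/22782)) + 6493) + 1092 = (22796/(-18833/22782) + 6493) + 1092 = (22796*(-22782/18833) + 6493) + 1092 = (-519338472/18833 + 6493) + 1092 = -397055803/18833 + 1092 = -376490167/18833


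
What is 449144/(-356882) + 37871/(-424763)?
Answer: -102147615547/75795134483 ≈ -1.3477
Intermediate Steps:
449144/(-356882) + 37871/(-424763) = 449144*(-1/356882) + 37871*(-1/424763) = -224572/178441 - 37871/424763 = -102147615547/75795134483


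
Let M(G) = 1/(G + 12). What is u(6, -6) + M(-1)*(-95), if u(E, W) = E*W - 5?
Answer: -546/11 ≈ -49.636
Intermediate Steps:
M(G) = 1/(12 + G)
u(E, W) = -5 + E*W
u(6, -6) + M(-1)*(-95) = (-5 + 6*(-6)) - 95/(12 - 1) = (-5 - 36) - 95/11 = -41 + (1/11)*(-95) = -41 - 95/11 = -546/11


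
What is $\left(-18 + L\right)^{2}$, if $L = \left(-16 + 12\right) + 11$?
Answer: $121$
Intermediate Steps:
$L = 7$ ($L = -4 + 11 = 7$)
$\left(-18 + L\right)^{2} = \left(-18 + 7\right)^{2} = \left(-11\right)^{2} = 121$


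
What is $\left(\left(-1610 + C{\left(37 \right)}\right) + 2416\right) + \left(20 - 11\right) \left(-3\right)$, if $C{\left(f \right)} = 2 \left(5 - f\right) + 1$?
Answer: $716$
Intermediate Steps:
$C{\left(f \right)} = 11 - 2 f$ ($C{\left(f \right)} = \left(10 - 2 f\right) + 1 = 11 - 2 f$)
$\left(\left(-1610 + C{\left(37 \right)}\right) + 2416\right) + \left(20 - 11\right) \left(-3\right) = \left(\left(-1610 + \left(11 - 74\right)\right) + 2416\right) + \left(20 - 11\right) \left(-3\right) = \left(\left(-1610 + \left(11 - 74\right)\right) + 2416\right) + 9 \left(-3\right) = \left(\left(-1610 - 63\right) + 2416\right) - 27 = \left(-1673 + 2416\right) - 27 = 743 - 27 = 716$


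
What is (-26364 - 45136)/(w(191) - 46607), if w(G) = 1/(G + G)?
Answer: 27313000/17803873 ≈ 1.5341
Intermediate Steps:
w(G) = 1/(2*G)
(-26364 - 45136)/(w(191) - 46607) = (-26364 - 45136)/((½)/191 - 46607) = -71500/((½)*(1/191) - 46607) = -71500/(1/382 - 46607) = -71500/(-17803873/382) = -71500*(-382/17803873) = 27313000/17803873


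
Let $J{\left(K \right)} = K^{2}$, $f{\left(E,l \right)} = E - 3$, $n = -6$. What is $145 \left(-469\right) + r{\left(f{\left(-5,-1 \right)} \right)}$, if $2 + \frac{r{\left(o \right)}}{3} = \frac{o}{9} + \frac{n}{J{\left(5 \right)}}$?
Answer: $- \frac{5101079}{75} \approx -68014.0$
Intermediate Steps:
$f{\left(E,l \right)} = -3 + E$ ($f{\left(E,l \right)} = E - 3 = -3 + E$)
$r{\left(o \right)} = - \frac{168}{25} + \frac{o}{3}$ ($r{\left(o \right)} = -6 + 3 \left(\frac{o}{9} - \frac{6}{5^{2}}\right) = -6 + 3 \left(o \frac{1}{9} - \frac{6}{25}\right) = -6 + 3 \left(\frac{o}{9} - \frac{6}{25}\right) = -6 + 3 \left(- \frac{6}{25} + \frac{o}{9}\right) = -6 + \left(- \frac{18}{25} + \frac{o}{3}\right) = - \frac{168}{25} + \frac{o}{3}$)
$145 \left(-469\right) + r{\left(f{\left(-5,-1 \right)} \right)} = 145 \left(-469\right) - \left(\frac{168}{25} - \frac{-3 - 5}{3}\right) = -68005 + \left(- \frac{168}{25} + \frac{1}{3} \left(-8\right)\right) = -68005 - \frac{704}{75} = - \frac{5101079}{75}$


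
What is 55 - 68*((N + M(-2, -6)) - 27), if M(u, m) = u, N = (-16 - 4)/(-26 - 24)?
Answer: 9999/5 ≈ 1999.8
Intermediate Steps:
N = ⅖ (N = -20/(-50) = -20*(-1/50) = ⅖ ≈ 0.40000)
55 - 68*((N + M(-2, -6)) - 27) = 55 - 68*((⅖ - 2) - 27) = 55 - 68*(-8/5 - 27) = 55 - 68*(-143/5) = 55 + 9724/5 = 9999/5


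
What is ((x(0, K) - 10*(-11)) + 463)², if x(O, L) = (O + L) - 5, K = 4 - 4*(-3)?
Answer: 341056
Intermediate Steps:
K = 16 (K = 4 + 12 = 16)
x(O, L) = -5 + L + O (x(O, L) = (L + O) - 5 = -5 + L + O)
((x(0, K) - 10*(-11)) + 463)² = (((-5 + 16 + 0) - 10*(-11)) + 463)² = ((11 + 110) + 463)² = (121 + 463)² = 584² = 341056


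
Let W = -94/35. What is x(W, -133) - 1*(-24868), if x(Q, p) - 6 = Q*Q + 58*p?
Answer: 21029836/1225 ≈ 17167.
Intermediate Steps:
W = -94/35 (W = -94*1/35 = -94/35 ≈ -2.6857)
x(Q, p) = 6 + Q**2 + 58*p (x(Q, p) = 6 + (Q*Q + 58*p) = 6 + (Q**2 + 58*p) = 6 + Q**2 + 58*p)
x(W, -133) - 1*(-24868) = (6 + (-94/35)**2 + 58*(-133)) - 1*(-24868) = (6 + 8836/1225 - 7714) + 24868 = -9433464/1225 + 24868 = 21029836/1225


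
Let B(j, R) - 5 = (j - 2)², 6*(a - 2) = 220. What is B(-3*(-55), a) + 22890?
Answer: 49464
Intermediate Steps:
a = 116/3 (a = 2 + (⅙)*220 = 2 + 110/3 = 116/3 ≈ 38.667)
B(j, R) = 5 + (-2 + j)² (B(j, R) = 5 + (j - 2)² = 5 + (-2 + j)²)
B(-3*(-55), a) + 22890 = (5 + (-2 - 3*(-55))²) + 22890 = (5 + (-2 + 165)²) + 22890 = (5 + 163²) + 22890 = (5 + 26569) + 22890 = 26574 + 22890 = 49464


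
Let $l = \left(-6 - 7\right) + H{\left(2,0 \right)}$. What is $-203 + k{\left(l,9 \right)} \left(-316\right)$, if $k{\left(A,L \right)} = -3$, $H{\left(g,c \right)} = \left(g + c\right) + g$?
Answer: $745$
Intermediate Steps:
$H{\left(g,c \right)} = c + 2 g$ ($H{\left(g,c \right)} = \left(c + g\right) + g = c + 2 g$)
$l = -9$ ($l = \left(-6 - 7\right) + \left(0 + 2 \cdot 2\right) = -13 + \left(0 + 4\right) = -13 + 4 = -9$)
$-203 + k{\left(l,9 \right)} \left(-316\right) = -203 - -948 = -203 + 948 = 745$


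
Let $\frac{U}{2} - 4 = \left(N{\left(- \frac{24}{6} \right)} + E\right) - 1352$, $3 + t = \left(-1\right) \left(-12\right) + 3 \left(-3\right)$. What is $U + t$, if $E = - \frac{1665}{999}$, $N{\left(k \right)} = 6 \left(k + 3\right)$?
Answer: $- \frac{8134}{3} \approx -2711.3$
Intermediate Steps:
$N{\left(k \right)} = 18 + 6 k$ ($N{\left(k \right)} = 6 \left(3 + k\right) = 18 + 6 k$)
$t = 0$ ($t = -3 + \left(\left(-1\right) \left(-12\right) + 3 \left(-3\right)\right) = -3 + \left(12 - 9\right) = -3 + 3 = 0$)
$E = - \frac{5}{3}$ ($E = \left(-1665\right) \frac{1}{999} = - \frac{5}{3} \approx -1.6667$)
$U = - \frac{8134}{3}$ ($U = 8 + 2 \left(\left(\left(18 + 6 \left(- \frac{24}{6}\right)\right) - \frac{5}{3}\right) - 1352\right) = 8 + 2 \left(\left(\left(18 + 6 \left(\left(-24\right) \frac{1}{6}\right)\right) - \frac{5}{3}\right) - 1352\right) = 8 + 2 \left(\left(\left(18 + 6 \left(-4\right)\right) - \frac{5}{3}\right) - 1352\right) = 8 + 2 \left(\left(\left(18 - 24\right) - \frac{5}{3}\right) - 1352\right) = 8 + 2 \left(\left(-6 - \frac{5}{3}\right) - 1352\right) = 8 + 2 \left(- \frac{23}{3} - 1352\right) = 8 + 2 \left(- \frac{4079}{3}\right) = 8 - \frac{8158}{3} = - \frac{8134}{3} \approx -2711.3$)
$U + t = - \frac{8134}{3} + 0 = - \frac{8134}{3}$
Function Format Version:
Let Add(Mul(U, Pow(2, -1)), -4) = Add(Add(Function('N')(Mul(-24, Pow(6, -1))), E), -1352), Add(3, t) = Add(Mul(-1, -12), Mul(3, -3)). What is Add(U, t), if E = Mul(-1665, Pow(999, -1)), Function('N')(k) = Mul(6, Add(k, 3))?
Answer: Rational(-8134, 3) ≈ -2711.3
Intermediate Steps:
Function('N')(k) = Add(18, Mul(6, k)) (Function('N')(k) = Mul(6, Add(3, k)) = Add(18, Mul(6, k)))
t = 0 (t = Add(-3, Add(Mul(-1, -12), Mul(3, -3))) = Add(-3, Add(12, -9)) = Add(-3, 3) = 0)
E = Rational(-5, 3) (E = Mul(-1665, Rational(1, 999)) = Rational(-5, 3) ≈ -1.6667)
U = Rational(-8134, 3) (U = Add(8, Mul(2, Add(Add(Add(18, Mul(6, Mul(-24, Pow(6, -1)))), Rational(-5, 3)), -1352))) = Add(8, Mul(2, Add(Add(Add(18, Mul(6, Mul(-24, Rational(1, 6)))), Rational(-5, 3)), -1352))) = Add(8, Mul(2, Add(Add(Add(18, Mul(6, -4)), Rational(-5, 3)), -1352))) = Add(8, Mul(2, Add(Add(Add(18, -24), Rational(-5, 3)), -1352))) = Add(8, Mul(2, Add(Add(-6, Rational(-5, 3)), -1352))) = Add(8, Mul(2, Add(Rational(-23, 3), -1352))) = Add(8, Mul(2, Rational(-4079, 3))) = Add(8, Rational(-8158, 3)) = Rational(-8134, 3) ≈ -2711.3)
Add(U, t) = Add(Rational(-8134, 3), 0) = Rational(-8134, 3)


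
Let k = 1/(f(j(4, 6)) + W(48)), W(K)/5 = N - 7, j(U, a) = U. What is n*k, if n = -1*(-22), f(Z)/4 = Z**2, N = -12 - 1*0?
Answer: -22/31 ≈ -0.70968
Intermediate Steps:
N = -12 (N = -12 + 0 = -12)
f(Z) = 4*Z**2
n = 22
W(K) = -95 (W(K) = 5*(-12 - 7) = 5*(-19) = -95)
k = -1/31 (k = 1/(4*4**2 - 95) = 1/(4*16 - 95) = 1/(64 - 95) = 1/(-31) = -1/31 ≈ -0.032258)
n*k = 22*(-1/31) = -22/31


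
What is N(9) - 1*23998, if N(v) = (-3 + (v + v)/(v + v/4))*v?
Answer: -120053/5 ≈ -24011.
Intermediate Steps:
N(v) = -7*v/5 (N(v) = (-3 + (2*v)/(v + v*(1/4)))*v = (-3 + (2*v)/(v + v/4))*v = (-3 + (2*v)/((5*v/4)))*v = (-3 + (2*v)*(4/(5*v)))*v = (-3 + 8/5)*v = -7*v/5)
N(9) - 1*23998 = -7/5*9 - 1*23998 = -63/5 - 23998 = -120053/5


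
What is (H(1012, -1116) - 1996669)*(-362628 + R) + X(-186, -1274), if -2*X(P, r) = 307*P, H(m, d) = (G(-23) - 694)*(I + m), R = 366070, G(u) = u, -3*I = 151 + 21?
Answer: -9228541379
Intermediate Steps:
I = -172/3 (I = -(151 + 21)/3 = -⅓*172 = -172/3 ≈ -57.333)
H(m, d) = 41108 - 717*m (H(m, d) = (-23 - 694)*(-172/3 + m) = -717*(-172/3 + m) = 41108 - 717*m)
X(P, r) = -307*P/2
(H(1012, -1116) - 1996669)*(-362628 + R) + X(-186, -1274) = ((41108 - 717*1012) - 1996669)*(-362628 + 366070) - 307/2*(-186) = ((41108 - 725604) - 1996669)*3442 + 28551 = (-684496 - 1996669)*3442 + 28551 = -2681165*3442 + 28551 = -9228569930 + 28551 = -9228541379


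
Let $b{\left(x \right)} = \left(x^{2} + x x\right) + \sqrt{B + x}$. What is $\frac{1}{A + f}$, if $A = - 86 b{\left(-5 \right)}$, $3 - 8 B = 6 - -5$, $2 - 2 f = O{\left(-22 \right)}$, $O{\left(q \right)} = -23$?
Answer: $- \frac{17150}{73708129} + \frac{344 i \sqrt{6}}{73708129} \approx -0.00023267 + 1.1432 \cdot 10^{-5} i$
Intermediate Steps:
$f = \frac{25}{2}$ ($f = 1 - - \frac{23}{2} = 1 + \frac{23}{2} = \frac{25}{2} \approx 12.5$)
$B = -1$ ($B = \frac{3}{8} - \frac{6 - -5}{8} = \frac{3}{8} - \frac{6 + 5}{8} = \frac{3}{8} - \frac{11}{8} = -1$)
$b{\left(x \right)} = \sqrt{-1 + x} + 2 x^{2}$ ($b{\left(x \right)} = \left(x^{2} + x x\right) + \sqrt{-1 + x} = \left(x^{2} + x^{2}\right) + \sqrt{-1 + x} = 2 x^{2} + \sqrt{-1 + x} = \sqrt{-1 + x} + 2 x^{2}$)
$A = -4300 - 86 i \sqrt{6}$ ($A = - 86 \left(\sqrt{-1 - 5} + 2 \left(-5\right)^{2}\right) = - 86 \left(\sqrt{-6} + 2 \cdot 25\right) = - 86 \left(i \sqrt{6} + 50\right) = - 86 \left(50 + i \sqrt{6}\right) = -4300 - 86 i \sqrt{6} \approx -4300.0 - 210.66 i$)
$\frac{1}{A + f} = \frac{1}{\left(-4300 - 86 i \sqrt{6}\right) + \frac{25}{2}} = \frac{1}{- \frac{8575}{2} - 86 i \sqrt{6}}$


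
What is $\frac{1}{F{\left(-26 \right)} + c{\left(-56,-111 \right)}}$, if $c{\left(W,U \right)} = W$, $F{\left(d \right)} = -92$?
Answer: $- \frac{1}{148} \approx -0.0067568$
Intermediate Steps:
$\frac{1}{F{\left(-26 \right)} + c{\left(-56,-111 \right)}} = \frac{1}{-92 - 56} = \frac{1}{-148} = - \frac{1}{148}$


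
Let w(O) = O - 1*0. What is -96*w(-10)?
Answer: 960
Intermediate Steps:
w(O) = O (w(O) = O + 0 = O)
-96*w(-10) = -96*(-10) = 960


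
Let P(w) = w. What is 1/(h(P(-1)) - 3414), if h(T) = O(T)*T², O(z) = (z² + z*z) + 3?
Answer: -1/3409 ≈ -0.00029334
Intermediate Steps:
O(z) = 3 + 2*z² (O(z) = (z² + z²) + 3 = 2*z² + 3 = 3 + 2*z²)
h(T) = T²*(3 + 2*T²) (h(T) = (3 + 2*T²)*T² = T²*(3 + 2*T²))
1/(h(P(-1)) - 3414) = 1/((-1)²*(3 + 2*(-1)²) - 3414) = 1/(1*(3 + 2*1) - 3414) = 1/(1*(3 + 2) - 3414) = 1/(1*5 - 3414) = 1/(5 - 3414) = 1/(-3409) = -1/3409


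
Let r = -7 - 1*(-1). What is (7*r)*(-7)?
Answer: 294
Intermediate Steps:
r = -6 (r = -7 + 1 = -6)
(7*r)*(-7) = (7*(-6))*(-7) = -42*(-7) = 294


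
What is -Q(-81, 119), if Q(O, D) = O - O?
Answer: 0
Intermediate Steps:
Q(O, D) = 0
-Q(-81, 119) = -1*0 = 0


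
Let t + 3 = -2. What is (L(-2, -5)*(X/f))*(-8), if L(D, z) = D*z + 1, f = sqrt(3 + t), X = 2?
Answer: 88*I*sqrt(2) ≈ 124.45*I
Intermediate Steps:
t = -5 (t = -3 - 2 = -5)
f = I*sqrt(2) (f = sqrt(3 - 5) = sqrt(-2) = I*sqrt(2) ≈ 1.4142*I)
L(D, z) = 1 + D*z
(L(-2, -5)*(X/f))*(-8) = ((1 - 2*(-5))*(2/((I*sqrt(2)))))*(-8) = ((1 + 10)*(2*(-I*sqrt(2)/2)))*(-8) = (11*(-I*sqrt(2)))*(-8) = -11*I*sqrt(2)*(-8) = 88*I*sqrt(2)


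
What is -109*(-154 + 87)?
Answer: 7303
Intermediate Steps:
-109*(-154 + 87) = -109*(-67) = 7303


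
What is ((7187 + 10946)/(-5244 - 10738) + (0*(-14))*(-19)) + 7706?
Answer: 123139159/15982 ≈ 7704.9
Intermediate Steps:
((7187 + 10946)/(-5244 - 10738) + (0*(-14))*(-19)) + 7706 = (18133/(-15982) + 0*(-19)) + 7706 = (18133*(-1/15982) + 0) + 7706 = (-18133/15982 + 0) + 7706 = -18133/15982 + 7706 = 123139159/15982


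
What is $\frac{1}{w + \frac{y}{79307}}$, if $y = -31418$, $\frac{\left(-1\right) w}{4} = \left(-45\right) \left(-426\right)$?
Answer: $- \frac{79307}{6081292178} \approx -1.3041 \cdot 10^{-5}$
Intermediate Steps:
$w = -76680$ ($w = - 4 \left(\left(-45\right) \left(-426\right)\right) = \left(-4\right) 19170 = -76680$)
$\frac{1}{w + \frac{y}{79307}} = \frac{1}{-76680 - \frac{31418}{79307}} = \frac{1}{- \frac{6081292178}{79307}} = - \frac{79307}{6081292178}$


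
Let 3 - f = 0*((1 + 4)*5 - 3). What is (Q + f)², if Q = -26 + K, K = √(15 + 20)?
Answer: (23 - √35)² ≈ 291.86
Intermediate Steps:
K = √35 ≈ 5.9161
Q = -26 + √35 ≈ -20.084
f = 3 (f = 3 - 0*((1 + 4)*5 - 3) = 3 - 0*(5*5 - 3) = 3 - 0*(25 - 3) = 3 - 0*22 = 3 - 1*0 = 3 + 0 = 3)
(Q + f)² = ((-26 + √35) + 3)² = (-23 + √35)²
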